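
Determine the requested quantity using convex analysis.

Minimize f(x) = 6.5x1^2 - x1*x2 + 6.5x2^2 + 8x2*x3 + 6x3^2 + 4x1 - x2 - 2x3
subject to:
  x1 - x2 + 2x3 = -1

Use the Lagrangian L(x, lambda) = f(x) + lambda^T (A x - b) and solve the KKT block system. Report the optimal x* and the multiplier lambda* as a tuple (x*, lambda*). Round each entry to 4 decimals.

Form the Lagrangian:
  L(x, lambda) = (1/2) x^T Q x + c^T x + lambda^T (A x - b)
Stationarity (grad_x L = 0): Q x + c + A^T lambda = 0.
Primal feasibility: A x = b.

This gives the KKT block system:
  [ Q   A^T ] [ x     ]   [-c ]
  [ A    0  ] [ lambda ] = [ b ]

Solving the linear system:
  x*      = (-0.375, 0.25, -0.1875)
  lambda* = (1.125)
  f(x*)   = -0.125

x* = (-0.375, 0.25, -0.1875), lambda* = (1.125)


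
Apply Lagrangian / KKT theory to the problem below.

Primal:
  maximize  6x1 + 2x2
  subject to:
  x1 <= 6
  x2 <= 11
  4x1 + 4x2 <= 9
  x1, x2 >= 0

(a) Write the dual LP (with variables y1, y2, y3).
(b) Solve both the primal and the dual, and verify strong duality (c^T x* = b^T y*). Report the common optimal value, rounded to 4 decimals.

The standard primal-dual pair for 'max c^T x s.t. A x <= b, x >= 0' is:
  Dual:  min b^T y  s.t.  A^T y >= c,  y >= 0.

So the dual LP is:
  minimize  6y1 + 11y2 + 9y3
  subject to:
    y1 + 4y3 >= 6
    y2 + 4y3 >= 2
    y1, y2, y3 >= 0

Solving the primal: x* = (2.25, 0).
  primal value c^T x* = 13.5.
Solving the dual: y* = (0, 0, 1.5).
  dual value b^T y* = 13.5.
Strong duality: c^T x* = b^T y*. Confirmed.

13.5


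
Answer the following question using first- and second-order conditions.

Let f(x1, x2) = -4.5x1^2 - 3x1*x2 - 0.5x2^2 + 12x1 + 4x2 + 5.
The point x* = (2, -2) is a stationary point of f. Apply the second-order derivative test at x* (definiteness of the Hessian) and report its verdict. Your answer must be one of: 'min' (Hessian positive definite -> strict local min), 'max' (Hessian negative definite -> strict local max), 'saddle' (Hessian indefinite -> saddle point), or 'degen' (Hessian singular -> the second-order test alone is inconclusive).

Compute the Hessian H = grad^2 f:
  H = [[-9, -3], [-3, -1]]
Verify stationarity: grad f(x*) = H x* + g = (0, 0).
Eigenvalues of H: -10, 0.
H has a zero eigenvalue (singular; negative semidefinite but not definite), so H is neither positive definite, negative definite, nor indefinite. The second-order test alone is inconclusive -> degen.
(Indeed, f is constant along the null direction of H through x*, so x* is not a strict local extremum.)

degen


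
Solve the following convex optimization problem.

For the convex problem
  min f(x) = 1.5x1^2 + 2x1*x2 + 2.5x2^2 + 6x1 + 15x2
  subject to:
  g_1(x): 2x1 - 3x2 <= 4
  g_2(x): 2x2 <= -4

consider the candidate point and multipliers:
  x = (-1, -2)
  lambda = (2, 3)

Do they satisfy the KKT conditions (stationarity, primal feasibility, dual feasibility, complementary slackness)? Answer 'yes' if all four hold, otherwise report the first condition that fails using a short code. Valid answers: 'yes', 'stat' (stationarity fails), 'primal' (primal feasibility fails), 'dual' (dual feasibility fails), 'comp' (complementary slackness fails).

Gradient of f: grad f(x) = Q x + c = (-1, 3)
Constraint values g_i(x) = a_i^T x - b_i:
  g_1((-1, -2)) = 0
  g_2((-1, -2)) = 0
Stationarity residual: grad f(x) + sum_i lambda_i a_i = (3, 3)
  -> stationarity FAILS
Primal feasibility (all g_i <= 0): OK
Dual feasibility (all lambda_i >= 0): OK
Complementary slackness (lambda_i * g_i(x) = 0 for all i): OK

Verdict: the first failing condition is stationarity -> stat.

stat


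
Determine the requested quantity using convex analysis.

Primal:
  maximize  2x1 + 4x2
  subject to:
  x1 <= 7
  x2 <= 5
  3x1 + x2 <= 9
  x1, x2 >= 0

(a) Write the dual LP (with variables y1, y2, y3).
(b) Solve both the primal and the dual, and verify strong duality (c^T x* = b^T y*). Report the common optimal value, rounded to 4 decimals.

The standard primal-dual pair for 'max c^T x s.t. A x <= b, x >= 0' is:
  Dual:  min b^T y  s.t.  A^T y >= c,  y >= 0.

So the dual LP is:
  minimize  7y1 + 5y2 + 9y3
  subject to:
    y1 + 3y3 >= 2
    y2 + y3 >= 4
    y1, y2, y3 >= 0

Solving the primal: x* = (1.3333, 5).
  primal value c^T x* = 22.6667.
Solving the dual: y* = (0, 3.3333, 0.6667).
  dual value b^T y* = 22.6667.
Strong duality: c^T x* = b^T y*. Confirmed.

22.6667


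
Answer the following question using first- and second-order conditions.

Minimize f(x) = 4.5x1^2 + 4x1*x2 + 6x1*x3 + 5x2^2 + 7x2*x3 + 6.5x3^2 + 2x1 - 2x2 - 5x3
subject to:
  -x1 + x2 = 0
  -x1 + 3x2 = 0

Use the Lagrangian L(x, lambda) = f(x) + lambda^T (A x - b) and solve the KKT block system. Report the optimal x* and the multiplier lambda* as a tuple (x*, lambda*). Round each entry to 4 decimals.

Form the Lagrangian:
  L(x, lambda) = (1/2) x^T Q x + c^T x + lambda^T (A x - b)
Stationarity (grad_x L = 0): Q x + c + A^T lambda = 0.
Primal feasibility: A x = b.

This gives the KKT block system:
  [ Q   A^T ] [ x     ]   [-c ]
  [ A    0  ] [ lambda ] = [ b ]

Solving the linear system:
  x*      = (0, 0, 0.3846)
  lambda* = (6.8077, -2.5)
  f(x*)   = -0.9615

x* = (0, 0, 0.3846), lambda* = (6.8077, -2.5)


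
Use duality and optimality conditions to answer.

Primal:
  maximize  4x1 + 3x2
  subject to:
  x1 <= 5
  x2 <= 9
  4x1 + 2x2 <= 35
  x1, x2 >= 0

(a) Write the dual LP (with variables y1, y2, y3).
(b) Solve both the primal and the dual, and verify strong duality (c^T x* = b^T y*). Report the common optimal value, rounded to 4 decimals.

The standard primal-dual pair for 'max c^T x s.t. A x <= b, x >= 0' is:
  Dual:  min b^T y  s.t.  A^T y >= c,  y >= 0.

So the dual LP is:
  minimize  5y1 + 9y2 + 35y3
  subject to:
    y1 + 4y3 >= 4
    y2 + 2y3 >= 3
    y1, y2, y3 >= 0

Solving the primal: x* = (4.25, 9).
  primal value c^T x* = 44.
Solving the dual: y* = (0, 1, 1).
  dual value b^T y* = 44.
Strong duality: c^T x* = b^T y*. Confirmed.

44


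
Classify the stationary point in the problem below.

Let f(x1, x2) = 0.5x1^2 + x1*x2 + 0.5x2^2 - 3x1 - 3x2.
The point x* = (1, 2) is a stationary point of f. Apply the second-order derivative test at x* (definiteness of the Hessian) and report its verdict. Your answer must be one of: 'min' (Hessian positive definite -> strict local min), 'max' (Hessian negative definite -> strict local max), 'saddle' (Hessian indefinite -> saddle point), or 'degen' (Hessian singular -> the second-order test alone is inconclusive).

Compute the Hessian H = grad^2 f:
  H = [[1, 1], [1, 1]]
Verify stationarity: grad f(x*) = H x* + g = (0, 0).
Eigenvalues of H: 0, 2.
H has a zero eigenvalue (singular; positive semidefinite but not definite), so H is neither positive definite, negative definite, nor indefinite. The second-order test alone is inconclusive -> degen.
(Indeed, f is constant along the null direction of H through x*, so x* is not a strict local extremum.)

degen


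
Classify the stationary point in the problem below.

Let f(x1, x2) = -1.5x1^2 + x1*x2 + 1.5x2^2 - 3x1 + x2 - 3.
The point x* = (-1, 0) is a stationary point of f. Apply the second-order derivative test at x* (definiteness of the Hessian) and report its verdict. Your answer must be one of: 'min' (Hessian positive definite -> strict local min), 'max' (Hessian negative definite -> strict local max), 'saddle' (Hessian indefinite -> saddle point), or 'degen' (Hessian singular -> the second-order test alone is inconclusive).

Compute the Hessian H = grad^2 f:
  H = [[-3, 1], [1, 3]]
Verify stationarity: grad f(x*) = H x* + g = (0, 0).
Eigenvalues of H: -3.1623, 3.1623.
Eigenvalues have mixed signs, so H is indefinite -> x* is a saddle point.

saddle


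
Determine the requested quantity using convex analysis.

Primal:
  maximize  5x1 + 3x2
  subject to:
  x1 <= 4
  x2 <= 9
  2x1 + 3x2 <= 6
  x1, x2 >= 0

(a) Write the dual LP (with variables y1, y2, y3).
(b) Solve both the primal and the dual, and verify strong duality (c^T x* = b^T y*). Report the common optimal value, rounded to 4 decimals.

The standard primal-dual pair for 'max c^T x s.t. A x <= b, x >= 0' is:
  Dual:  min b^T y  s.t.  A^T y >= c,  y >= 0.

So the dual LP is:
  minimize  4y1 + 9y2 + 6y3
  subject to:
    y1 + 2y3 >= 5
    y2 + 3y3 >= 3
    y1, y2, y3 >= 0

Solving the primal: x* = (3, 0).
  primal value c^T x* = 15.
Solving the dual: y* = (0, 0, 2.5).
  dual value b^T y* = 15.
Strong duality: c^T x* = b^T y*. Confirmed.

15


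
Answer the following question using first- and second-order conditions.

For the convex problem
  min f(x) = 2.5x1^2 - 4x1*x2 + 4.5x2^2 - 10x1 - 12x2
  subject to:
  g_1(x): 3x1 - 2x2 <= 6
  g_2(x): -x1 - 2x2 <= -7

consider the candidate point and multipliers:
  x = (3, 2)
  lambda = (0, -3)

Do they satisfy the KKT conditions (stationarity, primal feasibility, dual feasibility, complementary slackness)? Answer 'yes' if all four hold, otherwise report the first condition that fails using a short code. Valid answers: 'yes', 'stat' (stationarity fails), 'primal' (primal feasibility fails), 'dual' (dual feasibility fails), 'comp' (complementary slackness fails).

Gradient of f: grad f(x) = Q x + c = (-3, -6)
Constraint values g_i(x) = a_i^T x - b_i:
  g_1((3, 2)) = -1
  g_2((3, 2)) = 0
Stationarity residual: grad f(x) + sum_i lambda_i a_i = (0, 0)
  -> stationarity OK
Primal feasibility (all g_i <= 0): OK
Dual feasibility (all lambda_i >= 0): FAILS
Complementary slackness (lambda_i * g_i(x) = 0 for all i): OK

Verdict: the first failing condition is dual_feasibility -> dual.

dual


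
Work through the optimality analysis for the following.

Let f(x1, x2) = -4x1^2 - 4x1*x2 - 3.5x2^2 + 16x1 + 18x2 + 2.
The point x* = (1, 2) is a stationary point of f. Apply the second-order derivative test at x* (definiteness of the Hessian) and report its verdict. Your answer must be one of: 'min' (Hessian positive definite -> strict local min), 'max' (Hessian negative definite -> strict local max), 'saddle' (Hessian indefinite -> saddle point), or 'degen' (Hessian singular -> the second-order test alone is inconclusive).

Compute the Hessian H = grad^2 f:
  H = [[-8, -4], [-4, -7]]
Verify stationarity: grad f(x*) = H x* + g = (0, 0).
Eigenvalues of H: -11.5311, -3.4689.
Both eigenvalues < 0, so H is negative definite -> x* is a strict local max.

max


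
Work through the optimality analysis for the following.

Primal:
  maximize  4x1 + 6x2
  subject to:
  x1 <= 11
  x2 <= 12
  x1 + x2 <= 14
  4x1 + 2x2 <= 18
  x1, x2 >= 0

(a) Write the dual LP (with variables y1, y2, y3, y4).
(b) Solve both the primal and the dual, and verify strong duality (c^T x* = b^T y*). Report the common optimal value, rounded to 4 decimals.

The standard primal-dual pair for 'max c^T x s.t. A x <= b, x >= 0' is:
  Dual:  min b^T y  s.t.  A^T y >= c,  y >= 0.

So the dual LP is:
  minimize  11y1 + 12y2 + 14y3 + 18y4
  subject to:
    y1 + y3 + 4y4 >= 4
    y2 + y3 + 2y4 >= 6
    y1, y2, y3, y4 >= 0

Solving the primal: x* = (0, 9).
  primal value c^T x* = 54.
Solving the dual: y* = (0, 0, 0, 3).
  dual value b^T y* = 54.
Strong duality: c^T x* = b^T y*. Confirmed.

54


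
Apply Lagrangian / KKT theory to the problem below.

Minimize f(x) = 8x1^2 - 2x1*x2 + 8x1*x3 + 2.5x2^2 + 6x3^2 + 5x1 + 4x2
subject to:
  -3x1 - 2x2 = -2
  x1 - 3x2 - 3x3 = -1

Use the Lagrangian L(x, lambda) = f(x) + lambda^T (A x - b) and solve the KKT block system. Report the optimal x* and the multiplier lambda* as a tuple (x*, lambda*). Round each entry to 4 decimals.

Form the Lagrangian:
  L(x, lambda) = (1/2) x^T Q x + c^T x + lambda^T (A x - b)
Stationarity (grad_x L = 0): Q x + c + A^T lambda = 0.
Primal feasibility: A x = b.

This gives the KKT block system:
  [ Q   A^T ] [ x     ]   [-c ]
  [ A    0  ] [ lambda ] = [ b ]

Solving the linear system:
  x*      = (0.2964, 0.5555, -0.1233)
  lambda* = (2.647, 0.2969)
  f(x*)   = 4.6472

x* = (0.2964, 0.5555, -0.1233), lambda* = (2.647, 0.2969)


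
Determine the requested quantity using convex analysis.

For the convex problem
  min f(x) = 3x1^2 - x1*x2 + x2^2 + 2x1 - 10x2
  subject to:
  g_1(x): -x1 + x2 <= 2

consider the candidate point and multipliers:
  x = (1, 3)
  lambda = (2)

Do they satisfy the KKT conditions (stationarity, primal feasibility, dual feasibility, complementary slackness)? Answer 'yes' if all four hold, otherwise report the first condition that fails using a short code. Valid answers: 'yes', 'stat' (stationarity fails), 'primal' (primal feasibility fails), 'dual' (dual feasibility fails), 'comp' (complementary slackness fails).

Gradient of f: grad f(x) = Q x + c = (5, -5)
Constraint values g_i(x) = a_i^T x - b_i:
  g_1((1, 3)) = 0
Stationarity residual: grad f(x) + sum_i lambda_i a_i = (3, -3)
  -> stationarity FAILS
Primal feasibility (all g_i <= 0): OK
Dual feasibility (all lambda_i >= 0): OK
Complementary slackness (lambda_i * g_i(x) = 0 for all i): OK

Verdict: the first failing condition is stationarity -> stat.

stat


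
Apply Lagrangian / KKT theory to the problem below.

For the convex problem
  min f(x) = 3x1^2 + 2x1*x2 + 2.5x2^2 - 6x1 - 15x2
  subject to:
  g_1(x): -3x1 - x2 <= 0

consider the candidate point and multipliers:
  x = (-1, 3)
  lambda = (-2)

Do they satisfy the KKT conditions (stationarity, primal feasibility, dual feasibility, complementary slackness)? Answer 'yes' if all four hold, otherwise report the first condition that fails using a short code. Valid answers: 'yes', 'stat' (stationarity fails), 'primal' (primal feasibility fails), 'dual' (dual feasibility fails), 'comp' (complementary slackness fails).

Gradient of f: grad f(x) = Q x + c = (-6, -2)
Constraint values g_i(x) = a_i^T x - b_i:
  g_1((-1, 3)) = 0
Stationarity residual: grad f(x) + sum_i lambda_i a_i = (0, 0)
  -> stationarity OK
Primal feasibility (all g_i <= 0): OK
Dual feasibility (all lambda_i >= 0): FAILS
Complementary slackness (lambda_i * g_i(x) = 0 for all i): OK

Verdict: the first failing condition is dual_feasibility -> dual.

dual


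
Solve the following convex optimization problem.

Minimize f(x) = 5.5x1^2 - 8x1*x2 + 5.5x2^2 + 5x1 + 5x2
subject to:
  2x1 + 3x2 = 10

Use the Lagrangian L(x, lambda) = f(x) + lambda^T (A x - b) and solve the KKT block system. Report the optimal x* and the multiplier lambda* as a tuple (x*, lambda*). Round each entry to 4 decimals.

Form the Lagrangian:
  L(x, lambda) = (1/2) x^T Q x + c^T x + lambda^T (A x - b)
Stationarity (grad_x L = 0): Q x + c + A^T lambda = 0.
Primal feasibility: A x = b.

This gives the KKT block system:
  [ Q   A^T ] [ x     ]   [-c ]
  [ A    0  ] [ lambda ] = [ b ]

Solving the linear system:
  x*      = (1.8619, 2.0921)
  lambda* = (-4.3724)
  f(x*)   = 31.7469

x* = (1.8619, 2.0921), lambda* = (-4.3724)


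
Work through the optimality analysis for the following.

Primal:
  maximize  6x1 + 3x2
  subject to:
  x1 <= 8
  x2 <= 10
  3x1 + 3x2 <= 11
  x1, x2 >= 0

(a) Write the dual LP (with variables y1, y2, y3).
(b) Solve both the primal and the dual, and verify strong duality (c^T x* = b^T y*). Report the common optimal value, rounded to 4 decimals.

The standard primal-dual pair for 'max c^T x s.t. A x <= b, x >= 0' is:
  Dual:  min b^T y  s.t.  A^T y >= c,  y >= 0.

So the dual LP is:
  minimize  8y1 + 10y2 + 11y3
  subject to:
    y1 + 3y3 >= 6
    y2 + 3y3 >= 3
    y1, y2, y3 >= 0

Solving the primal: x* = (3.6667, 0).
  primal value c^T x* = 22.
Solving the dual: y* = (0, 0, 2).
  dual value b^T y* = 22.
Strong duality: c^T x* = b^T y*. Confirmed.

22


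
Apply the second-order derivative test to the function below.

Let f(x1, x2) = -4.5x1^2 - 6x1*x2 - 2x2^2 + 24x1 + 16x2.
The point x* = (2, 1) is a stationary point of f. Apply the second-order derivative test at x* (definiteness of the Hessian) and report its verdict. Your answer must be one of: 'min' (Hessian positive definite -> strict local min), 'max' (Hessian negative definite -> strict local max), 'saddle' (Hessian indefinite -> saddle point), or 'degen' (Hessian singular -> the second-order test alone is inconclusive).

Compute the Hessian H = grad^2 f:
  H = [[-9, -6], [-6, -4]]
Verify stationarity: grad f(x*) = H x* + g = (0, 0).
Eigenvalues of H: -13, 0.
H has a zero eigenvalue (singular; negative semidefinite but not definite), so H is neither positive definite, negative definite, nor indefinite. The second-order test alone is inconclusive -> degen.
(Indeed, f is constant along the null direction of H through x*, so x* is not a strict local extremum.)

degen


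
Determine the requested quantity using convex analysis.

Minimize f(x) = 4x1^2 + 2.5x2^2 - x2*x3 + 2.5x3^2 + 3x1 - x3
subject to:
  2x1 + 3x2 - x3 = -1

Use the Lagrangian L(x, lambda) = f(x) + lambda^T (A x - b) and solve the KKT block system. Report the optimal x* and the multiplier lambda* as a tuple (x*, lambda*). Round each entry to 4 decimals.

Form the Lagrangian:
  L(x, lambda) = (1/2) x^T Q x + c^T x + lambda^T (A x - b)
Stationarity (grad_x L = 0): Q x + c + A^T lambda = 0.
Primal feasibility: A x = b.

This gives the KKT block system:
  [ Q   A^T ] [ x     ]   [-c ]
  [ A    0  ] [ lambda ] = [ b ]

Solving the linear system:
  x*      = (-0.3929, 0, 0.2143)
  lambda* = (0.0714)
  f(x*)   = -0.6607

x* = (-0.3929, 0, 0.2143), lambda* = (0.0714)


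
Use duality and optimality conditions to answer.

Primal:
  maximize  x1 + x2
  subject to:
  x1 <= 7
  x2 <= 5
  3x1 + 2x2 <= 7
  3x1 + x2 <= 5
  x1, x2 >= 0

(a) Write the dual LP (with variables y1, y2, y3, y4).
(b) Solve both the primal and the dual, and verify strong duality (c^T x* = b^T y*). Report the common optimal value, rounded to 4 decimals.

The standard primal-dual pair for 'max c^T x s.t. A x <= b, x >= 0' is:
  Dual:  min b^T y  s.t.  A^T y >= c,  y >= 0.

So the dual LP is:
  minimize  7y1 + 5y2 + 7y3 + 5y4
  subject to:
    y1 + 3y3 + 3y4 >= 1
    y2 + 2y3 + y4 >= 1
    y1, y2, y3, y4 >= 0

Solving the primal: x* = (0, 3.5).
  primal value c^T x* = 3.5.
Solving the dual: y* = (0, 0, 0.5, 0).
  dual value b^T y* = 3.5.
Strong duality: c^T x* = b^T y*. Confirmed.

3.5


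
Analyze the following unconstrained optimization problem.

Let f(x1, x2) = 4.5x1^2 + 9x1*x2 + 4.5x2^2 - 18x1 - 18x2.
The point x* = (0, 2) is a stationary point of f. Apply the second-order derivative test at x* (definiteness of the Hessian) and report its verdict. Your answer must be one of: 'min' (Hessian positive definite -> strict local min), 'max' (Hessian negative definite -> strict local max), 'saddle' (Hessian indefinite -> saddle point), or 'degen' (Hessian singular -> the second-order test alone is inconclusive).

Compute the Hessian H = grad^2 f:
  H = [[9, 9], [9, 9]]
Verify stationarity: grad f(x*) = H x* + g = (0, 0).
Eigenvalues of H: 0, 18.
H has a zero eigenvalue (singular; positive semidefinite but not definite), so H is neither positive definite, negative definite, nor indefinite. The second-order test alone is inconclusive -> degen.
(Indeed, f is constant along the null direction of H through x*, so x* is not a strict local extremum.)

degen


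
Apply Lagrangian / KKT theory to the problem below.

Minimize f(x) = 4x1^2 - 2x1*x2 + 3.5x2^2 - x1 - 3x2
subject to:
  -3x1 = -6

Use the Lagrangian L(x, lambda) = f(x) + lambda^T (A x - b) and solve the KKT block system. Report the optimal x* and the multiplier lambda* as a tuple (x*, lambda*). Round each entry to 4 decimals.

Form the Lagrangian:
  L(x, lambda) = (1/2) x^T Q x + c^T x + lambda^T (A x - b)
Stationarity (grad_x L = 0): Q x + c + A^T lambda = 0.
Primal feasibility: A x = b.

This gives the KKT block system:
  [ Q   A^T ] [ x     ]   [-c ]
  [ A    0  ] [ lambda ] = [ b ]

Solving the linear system:
  x*      = (2, 1)
  lambda* = (4.3333)
  f(x*)   = 10.5

x* = (2, 1), lambda* = (4.3333)


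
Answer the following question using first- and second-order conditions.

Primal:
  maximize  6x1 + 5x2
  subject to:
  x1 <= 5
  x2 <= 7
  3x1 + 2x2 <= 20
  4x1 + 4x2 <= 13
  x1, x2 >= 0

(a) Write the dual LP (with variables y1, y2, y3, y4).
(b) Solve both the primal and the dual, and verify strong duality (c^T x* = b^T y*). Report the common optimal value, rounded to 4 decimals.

The standard primal-dual pair for 'max c^T x s.t. A x <= b, x >= 0' is:
  Dual:  min b^T y  s.t.  A^T y >= c,  y >= 0.

So the dual LP is:
  minimize  5y1 + 7y2 + 20y3 + 13y4
  subject to:
    y1 + 3y3 + 4y4 >= 6
    y2 + 2y3 + 4y4 >= 5
    y1, y2, y3, y4 >= 0

Solving the primal: x* = (3.25, 0).
  primal value c^T x* = 19.5.
Solving the dual: y* = (0, 0, 0, 1.5).
  dual value b^T y* = 19.5.
Strong duality: c^T x* = b^T y*. Confirmed.

19.5


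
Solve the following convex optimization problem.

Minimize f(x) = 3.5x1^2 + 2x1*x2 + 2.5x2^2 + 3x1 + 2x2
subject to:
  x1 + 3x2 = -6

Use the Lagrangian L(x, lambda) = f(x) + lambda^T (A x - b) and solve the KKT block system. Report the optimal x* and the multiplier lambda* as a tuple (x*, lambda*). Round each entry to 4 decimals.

Form the Lagrangian:
  L(x, lambda) = (1/2) x^T Q x + c^T x + lambda^T (A x - b)
Stationarity (grad_x L = 0): Q x + c + A^T lambda = 0.
Primal feasibility: A x = b.

This gives the KKT block system:
  [ Q   A^T ] [ x     ]   [-c ]
  [ A    0  ] [ lambda ] = [ b ]

Solving the linear system:
  x*      = (-0.2679, -1.9107)
  lambda* = (2.6964)
  f(x*)   = 5.7768

x* = (-0.2679, -1.9107), lambda* = (2.6964)


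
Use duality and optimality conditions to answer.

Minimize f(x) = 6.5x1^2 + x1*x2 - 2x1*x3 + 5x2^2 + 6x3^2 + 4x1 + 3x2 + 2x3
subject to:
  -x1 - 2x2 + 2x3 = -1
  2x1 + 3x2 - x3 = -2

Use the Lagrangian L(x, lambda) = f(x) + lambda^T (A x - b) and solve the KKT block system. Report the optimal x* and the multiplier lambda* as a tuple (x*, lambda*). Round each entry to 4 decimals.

Form the Lagrangian:
  L(x, lambda) = (1/2) x^T Q x + c^T x + lambda^T (A x - b)
Stationarity (grad_x L = 0): Q x + c + A^T lambda = 0.
Primal feasibility: A x = b.

This gives the KKT block system:
  [ Q   A^T ] [ x     ]   [-c ]
  [ A    0  ] [ lambda ] = [ b ]

Solving the linear system:
  x*      = (-0.9603, -0.5298, -1.5099)
  lambda* = (11.4636, 8.7285)
  f(x*)   = 10.2351

x* = (-0.9603, -0.5298, -1.5099), lambda* = (11.4636, 8.7285)


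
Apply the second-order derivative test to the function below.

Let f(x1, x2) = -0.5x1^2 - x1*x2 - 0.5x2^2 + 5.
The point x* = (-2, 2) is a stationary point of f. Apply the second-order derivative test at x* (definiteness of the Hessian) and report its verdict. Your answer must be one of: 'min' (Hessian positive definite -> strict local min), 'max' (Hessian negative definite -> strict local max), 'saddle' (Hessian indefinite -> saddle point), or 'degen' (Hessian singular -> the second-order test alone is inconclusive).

Compute the Hessian H = grad^2 f:
  H = [[-1, -1], [-1, -1]]
Verify stationarity: grad f(x*) = H x* + g = (0, 0).
Eigenvalues of H: -2, 0.
H has a zero eigenvalue (singular; negative semidefinite but not definite), so H is neither positive definite, negative definite, nor indefinite. The second-order test alone is inconclusive -> degen.
(Indeed, f is constant along the null direction of H through x*, so x* is not a strict local extremum.)

degen


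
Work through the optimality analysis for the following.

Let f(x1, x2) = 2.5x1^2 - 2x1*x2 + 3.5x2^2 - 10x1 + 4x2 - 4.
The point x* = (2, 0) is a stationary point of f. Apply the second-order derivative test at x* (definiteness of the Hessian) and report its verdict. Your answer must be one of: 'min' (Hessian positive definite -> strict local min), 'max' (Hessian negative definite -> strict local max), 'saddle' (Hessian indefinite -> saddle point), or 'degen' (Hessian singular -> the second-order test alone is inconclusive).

Compute the Hessian H = grad^2 f:
  H = [[5, -2], [-2, 7]]
Verify stationarity: grad f(x*) = H x* + g = (0, 0).
Eigenvalues of H: 3.7639, 8.2361.
Both eigenvalues > 0, so H is positive definite -> x* is a strict local min.

min


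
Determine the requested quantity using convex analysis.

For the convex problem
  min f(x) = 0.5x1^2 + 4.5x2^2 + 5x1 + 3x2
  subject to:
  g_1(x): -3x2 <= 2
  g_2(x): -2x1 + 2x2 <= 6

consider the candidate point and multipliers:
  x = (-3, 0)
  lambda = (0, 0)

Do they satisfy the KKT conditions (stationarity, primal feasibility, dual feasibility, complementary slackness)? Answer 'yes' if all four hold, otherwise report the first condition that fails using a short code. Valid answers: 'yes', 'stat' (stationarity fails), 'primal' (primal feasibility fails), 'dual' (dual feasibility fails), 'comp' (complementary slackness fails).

Gradient of f: grad f(x) = Q x + c = (2, 3)
Constraint values g_i(x) = a_i^T x - b_i:
  g_1((-3, 0)) = -2
  g_2((-3, 0)) = 0
Stationarity residual: grad f(x) + sum_i lambda_i a_i = (2, 3)
  -> stationarity FAILS
Primal feasibility (all g_i <= 0): OK
Dual feasibility (all lambda_i >= 0): OK
Complementary slackness (lambda_i * g_i(x) = 0 for all i): OK

Verdict: the first failing condition is stationarity -> stat.

stat


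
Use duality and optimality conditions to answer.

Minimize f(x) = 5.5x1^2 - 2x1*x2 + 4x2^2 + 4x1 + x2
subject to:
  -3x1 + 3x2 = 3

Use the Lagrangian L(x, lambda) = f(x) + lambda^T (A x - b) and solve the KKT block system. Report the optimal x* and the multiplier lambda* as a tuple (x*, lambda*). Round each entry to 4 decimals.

Form the Lagrangian:
  L(x, lambda) = (1/2) x^T Q x + c^T x + lambda^T (A x - b)
Stationarity (grad_x L = 0): Q x + c + A^T lambda = 0.
Primal feasibility: A x = b.

This gives the KKT block system:
  [ Q   A^T ] [ x     ]   [-c ]
  [ A    0  ] [ lambda ] = [ b ]

Solving the linear system:
  x*      = (-0.7333, 0.2667)
  lambda* = (-1.5333)
  f(x*)   = 0.9667

x* = (-0.7333, 0.2667), lambda* = (-1.5333)


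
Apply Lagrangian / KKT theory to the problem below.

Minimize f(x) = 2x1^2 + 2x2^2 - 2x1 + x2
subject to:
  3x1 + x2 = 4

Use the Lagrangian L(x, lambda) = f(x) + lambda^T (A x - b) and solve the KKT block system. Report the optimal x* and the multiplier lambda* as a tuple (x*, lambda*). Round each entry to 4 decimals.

Form the Lagrangian:
  L(x, lambda) = (1/2) x^T Q x + c^T x + lambda^T (A x - b)
Stationarity (grad_x L = 0): Q x + c + A^T lambda = 0.
Primal feasibility: A x = b.

This gives the KKT block system:
  [ Q   A^T ] [ x     ]   [-c ]
  [ A    0  ] [ lambda ] = [ b ]

Solving the linear system:
  x*      = (1.325, 0.025)
  lambda* = (-1.1)
  f(x*)   = 0.8875

x* = (1.325, 0.025), lambda* = (-1.1)


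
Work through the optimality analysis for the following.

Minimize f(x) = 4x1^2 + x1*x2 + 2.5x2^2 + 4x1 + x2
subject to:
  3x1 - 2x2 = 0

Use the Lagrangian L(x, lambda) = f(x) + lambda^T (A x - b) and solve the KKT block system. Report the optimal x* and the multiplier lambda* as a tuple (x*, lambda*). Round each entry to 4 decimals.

Form the Lagrangian:
  L(x, lambda) = (1/2) x^T Q x + c^T x + lambda^T (A x - b)
Stationarity (grad_x L = 0): Q x + c + A^T lambda = 0.
Primal feasibility: A x = b.

This gives the KKT block system:
  [ Q   A^T ] [ x     ]   [-c ]
  [ A    0  ] [ lambda ] = [ b ]

Solving the linear system:
  x*      = (-0.2472, -0.3708)
  lambda* = (-0.5506)
  f(x*)   = -0.6798

x* = (-0.2472, -0.3708), lambda* = (-0.5506)


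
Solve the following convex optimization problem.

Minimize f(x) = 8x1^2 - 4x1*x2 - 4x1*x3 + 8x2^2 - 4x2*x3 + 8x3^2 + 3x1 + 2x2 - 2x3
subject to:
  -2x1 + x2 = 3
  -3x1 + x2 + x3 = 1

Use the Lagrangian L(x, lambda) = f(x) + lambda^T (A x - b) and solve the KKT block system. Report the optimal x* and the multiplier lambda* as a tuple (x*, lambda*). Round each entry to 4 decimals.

Form the Lagrangian:
  L(x, lambda) = (1/2) x^T Q x + c^T x + lambda^T (A x - b)
Stationarity (grad_x L = 0): Q x + c + A^T lambda = 0.
Primal feasibility: A x = b.

This gives the KKT block system:
  [ Q   A^T ] [ x     ]   [-c ]
  [ A    0  ] [ lambda ] = [ b ]

Solving the linear system:
  x*      = (-1.2321, 0.5357, -3.2321)
  lambda* = (-79.3571, 50.9286)
  f(x*)   = 95.4911

x* = (-1.2321, 0.5357, -3.2321), lambda* = (-79.3571, 50.9286)


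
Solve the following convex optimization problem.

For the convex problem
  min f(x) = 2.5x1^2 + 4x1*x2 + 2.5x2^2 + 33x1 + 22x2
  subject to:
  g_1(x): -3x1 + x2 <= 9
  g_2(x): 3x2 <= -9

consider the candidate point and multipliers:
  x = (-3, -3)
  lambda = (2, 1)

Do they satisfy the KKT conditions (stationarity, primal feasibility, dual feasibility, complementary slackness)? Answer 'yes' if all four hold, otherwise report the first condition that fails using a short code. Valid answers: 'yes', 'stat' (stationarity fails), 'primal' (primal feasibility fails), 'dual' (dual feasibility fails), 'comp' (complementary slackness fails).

Gradient of f: grad f(x) = Q x + c = (6, -5)
Constraint values g_i(x) = a_i^T x - b_i:
  g_1((-3, -3)) = -3
  g_2((-3, -3)) = 0
Stationarity residual: grad f(x) + sum_i lambda_i a_i = (0, 0)
  -> stationarity OK
Primal feasibility (all g_i <= 0): OK
Dual feasibility (all lambda_i >= 0): OK
Complementary slackness (lambda_i * g_i(x) = 0 for all i): FAILS

Verdict: the first failing condition is complementary_slackness -> comp.

comp


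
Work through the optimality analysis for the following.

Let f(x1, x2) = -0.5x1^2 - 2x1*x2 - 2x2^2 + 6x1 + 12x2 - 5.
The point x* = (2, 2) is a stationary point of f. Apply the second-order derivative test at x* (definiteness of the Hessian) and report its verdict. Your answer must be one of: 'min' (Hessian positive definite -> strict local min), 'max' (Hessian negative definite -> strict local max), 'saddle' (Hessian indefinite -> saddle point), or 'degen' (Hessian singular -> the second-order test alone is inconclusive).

Compute the Hessian H = grad^2 f:
  H = [[-1, -2], [-2, -4]]
Verify stationarity: grad f(x*) = H x* + g = (0, 0).
Eigenvalues of H: -5, 0.
H has a zero eigenvalue (singular; negative semidefinite but not definite), so H is neither positive definite, negative definite, nor indefinite. The second-order test alone is inconclusive -> degen.
(Indeed, f is constant along the null direction of H through x*, so x* is not a strict local extremum.)

degen


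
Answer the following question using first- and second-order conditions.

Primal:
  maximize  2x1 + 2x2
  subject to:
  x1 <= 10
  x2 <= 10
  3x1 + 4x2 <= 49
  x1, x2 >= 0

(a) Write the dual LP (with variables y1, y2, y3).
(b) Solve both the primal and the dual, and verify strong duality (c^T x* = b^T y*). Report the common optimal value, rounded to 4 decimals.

The standard primal-dual pair for 'max c^T x s.t. A x <= b, x >= 0' is:
  Dual:  min b^T y  s.t.  A^T y >= c,  y >= 0.

So the dual LP is:
  minimize  10y1 + 10y2 + 49y3
  subject to:
    y1 + 3y3 >= 2
    y2 + 4y3 >= 2
    y1, y2, y3 >= 0

Solving the primal: x* = (10, 4.75).
  primal value c^T x* = 29.5.
Solving the dual: y* = (0.5, 0, 0.5).
  dual value b^T y* = 29.5.
Strong duality: c^T x* = b^T y*. Confirmed.

29.5


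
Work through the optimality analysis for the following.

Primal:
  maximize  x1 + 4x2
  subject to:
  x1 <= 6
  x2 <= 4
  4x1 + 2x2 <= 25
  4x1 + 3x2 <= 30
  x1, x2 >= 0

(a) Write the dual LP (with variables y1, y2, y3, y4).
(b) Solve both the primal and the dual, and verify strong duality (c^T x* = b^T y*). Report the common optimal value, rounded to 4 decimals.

The standard primal-dual pair for 'max c^T x s.t. A x <= b, x >= 0' is:
  Dual:  min b^T y  s.t.  A^T y >= c,  y >= 0.

So the dual LP is:
  minimize  6y1 + 4y2 + 25y3 + 30y4
  subject to:
    y1 + 4y3 + 4y4 >= 1
    y2 + 2y3 + 3y4 >= 4
    y1, y2, y3, y4 >= 0

Solving the primal: x* = (4.25, 4).
  primal value c^T x* = 20.25.
Solving the dual: y* = (0, 3.5, 0.25, 0).
  dual value b^T y* = 20.25.
Strong duality: c^T x* = b^T y*. Confirmed.

20.25


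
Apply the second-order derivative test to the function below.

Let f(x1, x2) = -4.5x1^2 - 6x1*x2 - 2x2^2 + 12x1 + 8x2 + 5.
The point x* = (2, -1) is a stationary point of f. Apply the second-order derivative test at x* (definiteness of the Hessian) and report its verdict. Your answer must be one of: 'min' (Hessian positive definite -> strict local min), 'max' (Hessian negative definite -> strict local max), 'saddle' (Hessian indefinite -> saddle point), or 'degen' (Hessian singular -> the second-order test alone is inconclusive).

Compute the Hessian H = grad^2 f:
  H = [[-9, -6], [-6, -4]]
Verify stationarity: grad f(x*) = H x* + g = (0, 0).
Eigenvalues of H: -13, 0.
H has a zero eigenvalue (singular; negative semidefinite but not definite), so H is neither positive definite, negative definite, nor indefinite. The second-order test alone is inconclusive -> degen.
(Indeed, f is constant along the null direction of H through x*, so x* is not a strict local extremum.)

degen


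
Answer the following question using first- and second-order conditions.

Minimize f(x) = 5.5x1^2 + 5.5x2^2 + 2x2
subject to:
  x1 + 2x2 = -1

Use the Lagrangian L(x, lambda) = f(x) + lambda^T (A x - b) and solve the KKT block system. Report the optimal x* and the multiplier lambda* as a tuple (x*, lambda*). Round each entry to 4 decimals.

Form the Lagrangian:
  L(x, lambda) = (1/2) x^T Q x + c^T x + lambda^T (A x - b)
Stationarity (grad_x L = 0): Q x + c + A^T lambda = 0.
Primal feasibility: A x = b.

This gives the KKT block system:
  [ Q   A^T ] [ x     ]   [-c ]
  [ A    0  ] [ lambda ] = [ b ]

Solving the linear system:
  x*      = (-0.1273, -0.4364)
  lambda* = (1.4)
  f(x*)   = 0.2636

x* = (-0.1273, -0.4364), lambda* = (1.4)


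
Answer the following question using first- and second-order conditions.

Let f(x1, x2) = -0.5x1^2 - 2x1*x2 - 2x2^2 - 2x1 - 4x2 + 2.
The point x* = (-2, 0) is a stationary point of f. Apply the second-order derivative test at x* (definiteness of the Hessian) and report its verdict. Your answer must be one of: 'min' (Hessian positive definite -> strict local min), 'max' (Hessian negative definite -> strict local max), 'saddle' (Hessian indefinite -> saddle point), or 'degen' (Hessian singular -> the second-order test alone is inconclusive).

Compute the Hessian H = grad^2 f:
  H = [[-1, -2], [-2, -4]]
Verify stationarity: grad f(x*) = H x* + g = (0, 0).
Eigenvalues of H: -5, 0.
H has a zero eigenvalue (singular; negative semidefinite but not definite), so H is neither positive definite, negative definite, nor indefinite. The second-order test alone is inconclusive -> degen.
(Indeed, f is constant along the null direction of H through x*, so x* is not a strict local extremum.)

degen


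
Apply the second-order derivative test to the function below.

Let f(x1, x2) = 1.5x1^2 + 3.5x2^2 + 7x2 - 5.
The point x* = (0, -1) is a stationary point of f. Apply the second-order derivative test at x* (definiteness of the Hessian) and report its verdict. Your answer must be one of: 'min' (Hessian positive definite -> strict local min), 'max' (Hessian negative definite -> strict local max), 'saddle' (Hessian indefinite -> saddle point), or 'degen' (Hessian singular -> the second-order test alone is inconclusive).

Compute the Hessian H = grad^2 f:
  H = [[3, 0], [0, 7]]
Verify stationarity: grad f(x*) = H x* + g = (0, 0).
Eigenvalues of H: 3, 7.
Both eigenvalues > 0, so H is positive definite -> x* is a strict local min.

min


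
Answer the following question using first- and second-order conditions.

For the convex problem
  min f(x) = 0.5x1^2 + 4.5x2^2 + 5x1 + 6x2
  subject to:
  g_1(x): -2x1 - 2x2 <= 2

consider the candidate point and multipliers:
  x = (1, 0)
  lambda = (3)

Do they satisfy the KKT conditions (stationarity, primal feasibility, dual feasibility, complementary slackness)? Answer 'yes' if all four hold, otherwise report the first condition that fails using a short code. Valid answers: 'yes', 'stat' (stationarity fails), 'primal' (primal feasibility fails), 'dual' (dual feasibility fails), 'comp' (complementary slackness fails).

Gradient of f: grad f(x) = Q x + c = (6, 6)
Constraint values g_i(x) = a_i^T x - b_i:
  g_1((1, 0)) = -4
Stationarity residual: grad f(x) + sum_i lambda_i a_i = (0, 0)
  -> stationarity OK
Primal feasibility (all g_i <= 0): OK
Dual feasibility (all lambda_i >= 0): OK
Complementary slackness (lambda_i * g_i(x) = 0 for all i): FAILS

Verdict: the first failing condition is complementary_slackness -> comp.

comp


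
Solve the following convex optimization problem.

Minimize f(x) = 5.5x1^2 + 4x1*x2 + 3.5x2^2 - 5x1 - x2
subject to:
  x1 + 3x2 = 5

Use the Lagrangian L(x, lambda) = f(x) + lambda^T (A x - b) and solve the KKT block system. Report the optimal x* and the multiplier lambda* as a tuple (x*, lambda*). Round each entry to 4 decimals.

Form the Lagrangian:
  L(x, lambda) = (1/2) x^T Q x + c^T x + lambda^T (A x - b)
Stationarity (grad_x L = 0): Q x + c + A^T lambda = 0.
Primal feasibility: A x = b.

This gives the KKT block system:
  [ Q   A^T ] [ x     ]   [-c ]
  [ A    0  ] [ lambda ] = [ b ]

Solving the linear system:
  x*      = (0.2073, 1.5976)
  lambda* = (-3.6707)
  f(x*)   = 7.8598

x* = (0.2073, 1.5976), lambda* = (-3.6707)


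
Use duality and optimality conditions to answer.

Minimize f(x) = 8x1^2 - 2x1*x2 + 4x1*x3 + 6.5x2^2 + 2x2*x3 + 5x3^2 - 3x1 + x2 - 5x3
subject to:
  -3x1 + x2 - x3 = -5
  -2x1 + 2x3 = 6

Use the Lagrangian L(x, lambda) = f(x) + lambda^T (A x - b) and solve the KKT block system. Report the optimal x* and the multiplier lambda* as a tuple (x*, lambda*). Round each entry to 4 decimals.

Form the Lagrangian:
  L(x, lambda) = (1/2) x^T Q x + c^T x + lambda^T (A x - b)
Stationarity (grad_x L = 0): Q x + c + A^T lambda = 0.
Primal feasibility: A x = b.

This gives the KKT block system:
  [ Q   A^T ] [ x     ]   [-c ]
  [ A    0  ] [ lambda ] = [ b ]

Solving the linear system:
  x*      = (0.1736, -1.3058, 3.1736)
  lambda* = (9.9752, -7.4215)
  f(x*)   = 38.3554

x* = (0.1736, -1.3058, 3.1736), lambda* = (9.9752, -7.4215)


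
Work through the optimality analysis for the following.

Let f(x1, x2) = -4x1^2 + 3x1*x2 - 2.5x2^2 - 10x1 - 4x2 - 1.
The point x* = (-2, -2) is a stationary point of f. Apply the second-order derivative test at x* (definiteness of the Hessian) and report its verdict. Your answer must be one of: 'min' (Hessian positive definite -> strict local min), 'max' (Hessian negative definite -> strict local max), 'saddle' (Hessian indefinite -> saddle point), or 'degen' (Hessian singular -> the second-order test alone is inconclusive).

Compute the Hessian H = grad^2 f:
  H = [[-8, 3], [3, -5]]
Verify stationarity: grad f(x*) = H x* + g = (0, 0).
Eigenvalues of H: -9.8541, -3.1459.
Both eigenvalues < 0, so H is negative definite -> x* is a strict local max.

max


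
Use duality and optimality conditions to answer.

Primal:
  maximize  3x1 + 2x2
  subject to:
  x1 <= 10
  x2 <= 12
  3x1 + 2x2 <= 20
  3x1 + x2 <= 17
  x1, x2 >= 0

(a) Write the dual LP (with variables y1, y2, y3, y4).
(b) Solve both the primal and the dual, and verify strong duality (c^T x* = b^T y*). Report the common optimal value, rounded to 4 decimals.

The standard primal-dual pair for 'max c^T x s.t. A x <= b, x >= 0' is:
  Dual:  min b^T y  s.t.  A^T y >= c,  y >= 0.

So the dual LP is:
  minimize  10y1 + 12y2 + 20y3 + 17y4
  subject to:
    y1 + 3y3 + 3y4 >= 3
    y2 + 2y3 + y4 >= 2
    y1, y2, y3, y4 >= 0

Solving the primal: x* = (4.6667, 3).
  primal value c^T x* = 20.
Solving the dual: y* = (0, 0, 1, 0).
  dual value b^T y* = 20.
Strong duality: c^T x* = b^T y*. Confirmed.

20


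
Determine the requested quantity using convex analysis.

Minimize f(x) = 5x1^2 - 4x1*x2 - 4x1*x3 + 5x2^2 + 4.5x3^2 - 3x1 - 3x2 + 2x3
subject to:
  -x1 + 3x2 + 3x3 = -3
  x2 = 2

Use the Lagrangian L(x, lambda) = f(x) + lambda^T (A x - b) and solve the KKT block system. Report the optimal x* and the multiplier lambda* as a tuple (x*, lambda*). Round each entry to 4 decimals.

Form the Lagrangian:
  L(x, lambda) = (1/2) x^T Q x + c^T x + lambda^T (A x - b)
Stationarity (grad_x L = 0): Q x + c + A^T lambda = 0.
Primal feasibility: A x = b.

This gives the KKT block system:
  [ Q   A^T ] [ x     ]   [-c ]
  [ A    0  ] [ lambda ] = [ b ]

Solving the linear system:
  x*      = (0.88, 2, -2.7067)
  lambda* = (8.6267, -39.36)
  f(x*)   = 45.2733

x* = (0.88, 2, -2.7067), lambda* = (8.6267, -39.36)


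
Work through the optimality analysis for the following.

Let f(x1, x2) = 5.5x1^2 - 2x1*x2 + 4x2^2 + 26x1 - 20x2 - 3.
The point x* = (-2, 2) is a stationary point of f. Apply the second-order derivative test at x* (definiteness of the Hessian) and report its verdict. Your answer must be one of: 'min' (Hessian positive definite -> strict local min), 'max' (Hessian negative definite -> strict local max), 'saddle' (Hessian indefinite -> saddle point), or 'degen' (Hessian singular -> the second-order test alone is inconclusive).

Compute the Hessian H = grad^2 f:
  H = [[11, -2], [-2, 8]]
Verify stationarity: grad f(x*) = H x* + g = (0, 0).
Eigenvalues of H: 7, 12.
Both eigenvalues > 0, so H is positive definite -> x* is a strict local min.

min
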